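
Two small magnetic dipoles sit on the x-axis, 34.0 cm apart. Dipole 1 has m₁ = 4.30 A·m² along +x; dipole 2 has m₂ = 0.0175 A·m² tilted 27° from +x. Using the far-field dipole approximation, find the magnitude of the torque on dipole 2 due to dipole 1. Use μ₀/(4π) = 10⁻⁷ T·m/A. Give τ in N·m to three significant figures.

Dipole B is on the axis of dipole A, so B₁ there is axial: B₁ = (μ₀/4π)·2m₁/r³ along +x.
B₁ = 2(10⁻⁷)(4.30)/(0.340)³ = 2.188×10⁻⁵ T.
τ = m₂ B₁ sinθ.
τ = (0.0175)(2.188×10⁻⁵)·sin27° = 1.738×10⁻⁷ N·m.

τ ≈ 1.74×10⁻⁷ N·m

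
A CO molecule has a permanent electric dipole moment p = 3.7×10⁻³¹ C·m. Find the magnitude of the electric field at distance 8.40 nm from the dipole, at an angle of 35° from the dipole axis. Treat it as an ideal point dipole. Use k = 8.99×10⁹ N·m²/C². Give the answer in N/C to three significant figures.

At angle θ the dipole field magnitude is E = (kp/r³)·√(1 + 3cos²θ).
kp/r³ = (8.99×10⁹)(3.70×10⁻³¹) / (8.40×10⁻⁹)³ = 5612 N/C.
√(1 + 3cos²35°) = √(1 + 3·0.6710) = √3.0130 ≈ 1.7358.
E ≈ 5612 × 1.736 = 9741 N/C.

E ≈ 9740 N/C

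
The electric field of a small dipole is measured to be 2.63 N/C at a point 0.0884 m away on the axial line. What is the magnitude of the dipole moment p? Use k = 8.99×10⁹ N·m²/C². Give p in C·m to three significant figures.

On axis E = 2kp/r³, so p = Er³/(2k).
p = (2.63)·(0.0884)³ / (2·8.99×10⁹) = 1.010×10⁻¹³ C·m.

p ≈ 1.01×10⁻¹³ C·m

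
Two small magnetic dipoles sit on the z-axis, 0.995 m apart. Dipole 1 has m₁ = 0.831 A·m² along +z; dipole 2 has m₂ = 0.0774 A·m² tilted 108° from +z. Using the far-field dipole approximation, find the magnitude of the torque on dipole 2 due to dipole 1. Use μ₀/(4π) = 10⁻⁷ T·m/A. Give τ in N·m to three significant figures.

τ ≈ 1.24×10⁻⁸ N·m

Dipole B is on the axis of dipole A, so B₁ there is axial: B₁ = (μ₀/4π)·2m₁/r³ along +z.
B₁ = 2(10⁻⁷)(0.831)/(0.995)³ = 1.687×10⁻⁷ T.
τ = m₂ B₁ sinθ.
τ = (0.0774)(1.687×10⁻⁷)·sin108° = 1.242×10⁻⁸ N·m.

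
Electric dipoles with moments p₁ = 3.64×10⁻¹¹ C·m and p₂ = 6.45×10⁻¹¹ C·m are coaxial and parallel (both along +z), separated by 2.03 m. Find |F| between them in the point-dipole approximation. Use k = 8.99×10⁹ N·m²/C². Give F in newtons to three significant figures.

On-axis field of dipole 1 at distance r: E = 2kp₁/r³. Force on dipole 2 is F = p₂·dE/dr (gradient along axis).
dE/dr = −6kp₁/r⁴, so |F| = 6kp₁p₂/r⁴ (attractive for aligned moments).
F = 6(8.99×10⁹)(3.64×10⁻¹¹)(6.45×10⁻¹¹)/(2.03)⁴ = 7.457×10⁻¹² N.

F ≈ 7.46×10⁻¹² N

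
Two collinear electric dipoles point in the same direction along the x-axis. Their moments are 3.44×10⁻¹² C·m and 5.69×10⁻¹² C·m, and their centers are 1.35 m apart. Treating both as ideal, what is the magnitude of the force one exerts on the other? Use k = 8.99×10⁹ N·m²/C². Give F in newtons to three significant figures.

On-axis field of dipole 1 at distance r: E = 2kp₁/r³. Force on dipole 2 is F = p₂·dE/dr (gradient along axis).
dE/dr = −6kp₁/r⁴, so |F| = 6kp₁p₂/r⁴ (attractive for aligned moments).
F = 6(8.99×10⁹)(3.44×10⁻¹²)(5.69×10⁻¹²)/(1.35)⁴ = 3.179×10⁻¹³ N.

F ≈ 3.18×10⁻¹³ N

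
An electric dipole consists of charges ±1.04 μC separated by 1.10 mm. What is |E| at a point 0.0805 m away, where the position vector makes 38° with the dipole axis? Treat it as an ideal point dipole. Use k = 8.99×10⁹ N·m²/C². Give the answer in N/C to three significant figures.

E ≈ 3.34×10⁴ N/C

Dipole moment p = qd = (1.04×10⁻⁶ C)(0.00110 m) = 1.144×10⁻⁹ C·m.
At angle θ the dipole field magnitude is E = (kp/r³)·√(1 + 3cos²θ).
kp/r³ = (8.99×10⁹)(1.144×10⁻⁹) / (0.0805)³ = 1.972×10⁴ N/C.
√(1 + 3cos²38°) = √(1 + 3·0.6210) = √2.8629 ≈ 1.6920.
E ≈ 1.972×10⁴ × 1.692 = 3.336×10⁴ N/C.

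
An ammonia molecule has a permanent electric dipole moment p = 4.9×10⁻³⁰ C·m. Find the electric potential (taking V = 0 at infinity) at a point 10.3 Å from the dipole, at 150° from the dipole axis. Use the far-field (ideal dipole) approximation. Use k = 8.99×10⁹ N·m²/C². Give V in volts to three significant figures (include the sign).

V ≈ -0.0360 V

The dipole potential is V = kp cosθ / r².
V = (8.99×10⁹)(4.90×10⁻³⁰)·cos150° / (1.03×10⁻⁹)² = -0.03596 V.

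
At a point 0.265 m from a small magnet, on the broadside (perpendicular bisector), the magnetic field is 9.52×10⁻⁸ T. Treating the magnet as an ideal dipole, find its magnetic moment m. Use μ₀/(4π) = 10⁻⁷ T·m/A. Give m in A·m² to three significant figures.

m ≈ 0.0177 A·m²

In the equatorial plane B = (μ₀/4π)·m/r³, so m = Br³·4π/(μ₀).
m = (9.52×10⁻⁸)·(0.265)³ / (10⁻⁷) = 0.01772 A·m².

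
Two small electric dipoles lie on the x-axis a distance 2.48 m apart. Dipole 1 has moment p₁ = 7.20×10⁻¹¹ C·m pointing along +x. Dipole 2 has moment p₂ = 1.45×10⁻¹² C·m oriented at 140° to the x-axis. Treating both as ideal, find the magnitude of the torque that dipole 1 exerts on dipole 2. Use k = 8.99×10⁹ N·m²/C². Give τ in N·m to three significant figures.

The second dipole sits on the axis of the first, so the field there is axial: E₁ = 2kp₁/r³ along +x.
E₁ = 2(8.99×10⁹)(7.20×10⁻¹¹)/(2.48)³ = 0.08487 N/C.
Torque on the second dipole: τ = p₂ E₁ sinθ.
τ = (1.45×10⁻¹²)(0.08487)·sin140° = 7.910×10⁻¹⁴ N·m.

τ ≈ 7.91×10⁻¹⁴ N·m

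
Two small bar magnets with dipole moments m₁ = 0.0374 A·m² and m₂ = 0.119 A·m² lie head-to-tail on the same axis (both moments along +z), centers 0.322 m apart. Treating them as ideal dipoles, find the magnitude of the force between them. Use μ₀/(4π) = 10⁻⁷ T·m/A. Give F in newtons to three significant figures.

On-axis B of dipole 1: B = (μ₀/4π)·2m₁/r³. Force on dipole 2: F = m₂·dB/dr.
dB/dr = −(μ₀/4π)·6m₁/r⁴, so |F| = (μ₀/4π)·6m₁m₂/r⁴.
F = 6(10⁻⁷)(0.0374)(0.119)/(0.322)⁴ = 2.484×10⁻⁷ N.

F ≈ 2.48×10⁻⁷ N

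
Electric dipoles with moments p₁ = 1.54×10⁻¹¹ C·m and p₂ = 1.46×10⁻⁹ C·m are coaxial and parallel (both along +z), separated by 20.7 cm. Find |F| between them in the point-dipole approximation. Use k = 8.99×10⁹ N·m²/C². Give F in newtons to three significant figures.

F ≈ 6.61×10⁻⁷ N

On-axis field of dipole 1 at distance r: E = 2kp₁/r³. Force on dipole 2 is F = p₂·dE/dr (gradient along axis).
dE/dr = −6kp₁/r⁴, so |F| = 6kp₁p₂/r⁴ (attractive for aligned moments).
F = 6(8.99×10⁹)(1.54×10⁻¹¹)(1.46×10⁻⁹)/(0.207)⁴ = 6.605×10⁻⁷ N.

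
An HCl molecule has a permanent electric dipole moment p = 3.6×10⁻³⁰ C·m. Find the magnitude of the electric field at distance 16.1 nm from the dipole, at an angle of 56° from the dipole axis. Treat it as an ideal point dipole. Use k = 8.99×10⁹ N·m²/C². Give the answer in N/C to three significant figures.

E ≈ 1.08×10⁴ N/C

At angle θ the dipole field magnitude is E = (kp/r³)·√(1 + 3cos²θ).
kp/r³ = (8.99×10⁹)(3.60×10⁻³⁰) / (1.61×10⁻⁸)³ = 7755 N/C.
√(1 + 3cos²56°) = √(1 + 3·0.3127) = √1.9381 ≈ 1.3922.
E ≈ 7755 × 1.392 = 1.080×10⁴ N/C.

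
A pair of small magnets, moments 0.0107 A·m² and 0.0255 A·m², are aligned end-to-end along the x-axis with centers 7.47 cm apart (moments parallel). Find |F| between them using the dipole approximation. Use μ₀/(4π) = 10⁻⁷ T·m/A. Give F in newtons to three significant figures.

F ≈ 5.26×10⁻⁶ N

On-axis B of dipole 1: B = (μ₀/4π)·2m₁/r³. Force on dipole 2: F = m₂·dB/dr.
dB/dr = −(μ₀/4π)·6m₁/r⁴, so |F| = (μ₀/4π)·6m₁m₂/r⁴.
F = 6(10⁻⁷)(0.0107)(0.0255)/(0.0747)⁴ = 5.258×10⁻⁶ N.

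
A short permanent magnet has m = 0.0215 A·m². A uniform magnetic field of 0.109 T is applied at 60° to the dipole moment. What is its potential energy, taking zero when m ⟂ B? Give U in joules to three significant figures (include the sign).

U ≈ -0.00117 J

U = −m·B = −mB cosθ.
U = −(0.0215)(0.109)·cos60° = -0.001172 J.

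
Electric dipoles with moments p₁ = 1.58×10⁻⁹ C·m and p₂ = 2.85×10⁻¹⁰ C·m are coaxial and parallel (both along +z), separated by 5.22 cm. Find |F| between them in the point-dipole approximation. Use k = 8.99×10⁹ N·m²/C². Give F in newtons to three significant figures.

On-axis field of dipole 1 at distance r: E = 2kp₁/r³. Force on dipole 2 is F = p₂·dE/dr (gradient along axis).
dE/dr = −6kp₁/r⁴, so |F| = 6kp₁p₂/r⁴ (attractive for aligned moments).
F = 6(8.99×10⁹)(1.58×10⁻⁹)(2.85×10⁻¹⁰)/(0.0522)⁴ = 0.003271 N.

F ≈ 0.00327 N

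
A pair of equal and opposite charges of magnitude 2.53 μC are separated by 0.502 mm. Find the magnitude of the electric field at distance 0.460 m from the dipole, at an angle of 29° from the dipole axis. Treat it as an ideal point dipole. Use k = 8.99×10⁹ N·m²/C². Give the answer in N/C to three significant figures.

Dipole moment p = qd = (2.53×10⁻⁶ C)(5.02×10⁻⁴ m) = 1.27×10⁻⁹ C·m.
At angle θ the dipole field magnitude is E = (kp/r³)·√(1 + 3cos²θ).
kp/r³ = (8.99×10⁹)(1.27×10⁻⁹) / (0.460)³ = 117.3 N/C.
√(1 + 3cos²29°) = √(1 + 3·0.7650) = √3.2949 ≈ 1.8152.
E ≈ 117.3 × 1.815 = 212.9 N/C.

E ≈ 213 N/C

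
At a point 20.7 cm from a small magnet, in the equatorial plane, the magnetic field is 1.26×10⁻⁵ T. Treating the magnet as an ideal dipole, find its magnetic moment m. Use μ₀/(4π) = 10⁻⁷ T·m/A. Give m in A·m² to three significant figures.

In the equatorial plane B = (μ₀/4π)·m/r³, so m = Br³·4π/(μ₀).
m = (1.26×10⁻⁵)·(0.207)³ / (10⁻⁷) = 1.118 A·m².

m ≈ 1.12 A·m²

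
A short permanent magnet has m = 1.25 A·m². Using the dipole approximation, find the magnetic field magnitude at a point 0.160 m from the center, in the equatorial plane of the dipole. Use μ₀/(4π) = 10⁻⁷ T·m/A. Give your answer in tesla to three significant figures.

In the equatorial plane B = (μ₀/4π)·m/r³ (half the axial value).
B = (10⁻⁷)·(1.25) / (0.160)³ = 3.052×10⁻⁵ T.

B ≈ 3.05×10⁻⁵ T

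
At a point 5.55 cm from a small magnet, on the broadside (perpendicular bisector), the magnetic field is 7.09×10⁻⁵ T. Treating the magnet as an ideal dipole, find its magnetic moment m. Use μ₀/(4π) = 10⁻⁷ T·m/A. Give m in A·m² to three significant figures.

In the equatorial plane B = (μ₀/4π)·m/r³, so m = Br³·4π/(μ₀).
m = (7.09×10⁻⁵)·(0.0555)³ / (10⁻⁷) = 0.1212 A·m².

m ≈ 0.121 A·m²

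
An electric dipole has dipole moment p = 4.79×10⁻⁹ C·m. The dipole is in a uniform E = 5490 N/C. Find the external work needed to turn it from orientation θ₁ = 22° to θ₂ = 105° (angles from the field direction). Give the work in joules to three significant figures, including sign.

W ≈ 3.12×10⁻⁵ J

W_ext = ΔU = U(θ₂) − U(θ₁) = −pE cosθ₂ − (−pE cosθ₁) = pE(cosθ₁ − cosθ₂).
W = (4.79×10⁻⁹)(5490)·(cos22° − cos105°) = (2.630×10⁻⁵)·(+1.1860) = 3.119×10⁻⁵ J.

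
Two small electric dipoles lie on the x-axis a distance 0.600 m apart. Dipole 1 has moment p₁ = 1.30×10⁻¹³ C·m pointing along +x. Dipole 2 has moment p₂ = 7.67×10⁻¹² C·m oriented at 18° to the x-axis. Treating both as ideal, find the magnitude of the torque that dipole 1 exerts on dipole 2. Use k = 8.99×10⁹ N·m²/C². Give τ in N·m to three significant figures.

The second dipole sits on the axis of the first, so the field there is axial: E₁ = 2kp₁/r³ along +x.
E₁ = 2(8.99×10⁹)(1.30×10⁻¹³)/(0.600)³ = 0.01082 N/C.
Torque on the second dipole: τ = p₂ E₁ sinθ.
τ = (7.67×10⁻¹²)(0.01082)·sin18° = 2.565×10⁻¹⁴ N·m.

τ ≈ 2.56×10⁻¹⁴ N·m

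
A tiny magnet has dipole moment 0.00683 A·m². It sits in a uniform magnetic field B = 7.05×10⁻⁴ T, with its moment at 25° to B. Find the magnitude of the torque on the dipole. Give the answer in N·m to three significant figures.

Torque on a magnetic dipole: τ = mB sinθ.
τ = (0.00683)(7.05×10⁻⁴)·sin25° = 2.035×10⁻⁶ N·m.

τ ≈ 2.03×10⁻⁶ N·m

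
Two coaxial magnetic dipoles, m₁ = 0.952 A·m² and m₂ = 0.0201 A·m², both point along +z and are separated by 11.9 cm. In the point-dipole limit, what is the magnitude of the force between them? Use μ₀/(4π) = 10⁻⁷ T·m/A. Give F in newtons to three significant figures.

F ≈ 5.73×10⁻⁵ N

On-axis B of dipole 1: B = (μ₀/4π)·2m₁/r³. Force on dipole 2: F = m₂·dB/dr.
dB/dr = −(μ₀/4π)·6m₁/r⁴, so |F| = (μ₀/4π)·6m₁m₂/r⁴.
F = 6(10⁻⁷)(0.952)(0.0201)/(0.119)⁴ = 5.725×10⁻⁵ N.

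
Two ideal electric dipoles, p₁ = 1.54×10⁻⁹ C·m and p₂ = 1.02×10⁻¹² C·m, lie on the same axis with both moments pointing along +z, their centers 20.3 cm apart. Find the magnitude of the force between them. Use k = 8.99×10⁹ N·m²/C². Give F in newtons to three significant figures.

On-axis field of dipole 1 at distance r: E = 2kp₁/r³. Force on dipole 2 is F = p₂·dE/dr (gradient along axis).
dE/dr = −6kp₁/r⁴, so |F| = 6kp₁p₂/r⁴ (attractive for aligned moments).
F = 6(8.99×10⁹)(1.54×10⁻⁹)(1.02×10⁻¹²)/(0.203)⁴ = 4.989×10⁻⁸ N.

F ≈ 4.99×10⁻⁸ N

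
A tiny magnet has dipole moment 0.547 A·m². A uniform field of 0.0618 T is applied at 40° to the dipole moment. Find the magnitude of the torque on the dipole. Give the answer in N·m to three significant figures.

τ ≈ 0.0217 N·m

Torque on a magnetic dipole: τ = mB sinθ.
τ = (0.547)(0.0618)·sin40° = 0.02173 N·m.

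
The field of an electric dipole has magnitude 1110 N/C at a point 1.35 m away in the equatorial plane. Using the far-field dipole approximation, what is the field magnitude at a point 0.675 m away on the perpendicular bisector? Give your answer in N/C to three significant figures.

Dipole fields scale as 1/r³ in the far field; the geometry is the same at both points.
E₂ = E₁ · (r₁/r₂)³ = 1110 · (1.35/0.675)³.
(r₁/r₂)³ = (2)³ = 8.
E₂ ≈ 8880 N/C.

E ≈ 8880 N/C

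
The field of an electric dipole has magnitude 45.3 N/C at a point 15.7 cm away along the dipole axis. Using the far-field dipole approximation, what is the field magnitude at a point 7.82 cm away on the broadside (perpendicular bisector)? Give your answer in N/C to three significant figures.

Dipole fields scale as 1/r³ in the far field.
The axial field is twice the equatorial field at the same r, so the geometry factor is 1/2.
E₂ = E₁ · (1/2) · (r₁/r₂)³ = 45.3 · 0.5 · (15.7/7.82)³.
(r₁/r₂)³ = (2.008)³ = 8.092.
E₂ ≈ 183.3 N/C.

E ≈ 183 N/C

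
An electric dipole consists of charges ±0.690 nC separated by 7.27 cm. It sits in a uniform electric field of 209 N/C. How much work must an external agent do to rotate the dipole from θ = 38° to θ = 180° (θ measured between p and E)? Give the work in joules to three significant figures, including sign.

Dipole moment p = qd = (6.90×10⁻¹⁰ C)(0.0727 m) = 5.016×10⁻¹¹ C·m.
W_ext = ΔU = U(θ₂) − U(θ₁) = −pE cosθ₂ − (−pE cosθ₁) = pE(cosθ₁ − cosθ₂).
W = (5.016×10⁻¹¹)(209)·(cos38° − cos180°) = (1.048×10⁻⁸)·(+1.7880) = 1.874×10⁻⁸ J.

W ≈ 1.87×10⁻⁸ J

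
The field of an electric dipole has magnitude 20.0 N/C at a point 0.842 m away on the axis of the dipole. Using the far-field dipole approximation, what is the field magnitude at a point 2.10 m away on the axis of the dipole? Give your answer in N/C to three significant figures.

E ≈ 1.29 N/C

Dipole fields scale as 1/r³ in the far field; the geometry is the same at both points.
E₂ = E₁ · (r₁/r₂)³ = 20.0 · (0.842/2.10)³.
(r₁/r₂)³ = (0.401)³ = 0.06446.
E₂ ≈ 1.289 N/C.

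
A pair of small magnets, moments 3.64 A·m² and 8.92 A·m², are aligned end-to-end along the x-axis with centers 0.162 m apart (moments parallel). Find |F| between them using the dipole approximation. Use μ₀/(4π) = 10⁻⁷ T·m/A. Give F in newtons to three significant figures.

F ≈ 0.0283 N

On-axis B of dipole 1: B = (μ₀/4π)·2m₁/r³. Force on dipole 2: F = m₂·dB/dr.
dB/dr = −(μ₀/4π)·6m₁/r⁴, so |F| = (μ₀/4π)·6m₁m₂/r⁴.
F = 6(10⁻⁷)(3.64)(8.92)/(0.162)⁴ = 0.02829 N.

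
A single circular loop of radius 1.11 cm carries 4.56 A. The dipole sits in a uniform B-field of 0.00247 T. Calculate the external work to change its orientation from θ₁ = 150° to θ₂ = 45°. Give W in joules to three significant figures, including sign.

Magnetic moment m = IA = Iπa² = (4.56)·π·(0.0111)² = 0.001765 A·m².
W_ext = ΔU = −mB cosθ₂ + mB cosθ₁ = mB(cosθ₁ − cosθ₂).
W = (0.001765)(0.00247)·(cos150° − cos45°) = (4.360×10⁻⁶)·(-1.5731) = -6.858×10⁻⁶ J.

W ≈ -6.86×10⁻⁶ J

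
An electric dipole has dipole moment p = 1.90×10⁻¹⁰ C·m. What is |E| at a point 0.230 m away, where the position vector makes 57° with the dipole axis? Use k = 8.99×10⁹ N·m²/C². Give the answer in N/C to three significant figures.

At angle θ the dipole field magnitude is E = (kp/r³)·√(1 + 3cos²θ).
kp/r³ = (8.99×10⁹)(1.90×10⁻¹⁰) / (0.230)³ = 140.4 N/C.
√(1 + 3cos²57°) = √(1 + 3·0.2966) = √1.8899 ≈ 1.3747.
E ≈ 140.4 × 1.375 = 193.0 N/C.

E ≈ 193 N/C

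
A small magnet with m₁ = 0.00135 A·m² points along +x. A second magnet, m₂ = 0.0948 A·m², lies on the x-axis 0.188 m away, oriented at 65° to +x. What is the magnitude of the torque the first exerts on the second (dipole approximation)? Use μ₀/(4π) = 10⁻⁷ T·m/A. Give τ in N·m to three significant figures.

τ ≈ 3.49×10⁻⁹ N·m

Dipole B is on the axis of dipole A, so B₁ there is axial: B₁ = (μ₀/4π)·2m₁/r³ along +x.
B₁ = 2(10⁻⁷)(0.00135)/(0.188)³ = 4.063×10⁻⁸ T.
τ = m₂ B₁ sinθ.
τ = (0.0948)(4.063×10⁻⁸)·sin65° = 3.491×10⁻⁹ N·m.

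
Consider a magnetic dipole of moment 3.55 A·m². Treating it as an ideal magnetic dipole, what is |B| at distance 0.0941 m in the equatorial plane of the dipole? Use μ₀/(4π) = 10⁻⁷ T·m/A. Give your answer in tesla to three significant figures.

B ≈ 4.26×10⁻⁴ T

In the equatorial plane B = (μ₀/4π)·m/r³ (half the axial value).
B = (10⁻⁷)·(3.55) / (0.0941)³ = 4.260×10⁻⁴ T.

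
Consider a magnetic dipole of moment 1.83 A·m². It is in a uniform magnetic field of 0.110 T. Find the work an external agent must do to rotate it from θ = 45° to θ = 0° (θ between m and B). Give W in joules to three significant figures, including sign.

W_ext = ΔU = −mB cosθ₂ + mB cosθ₁ = mB(cosθ₁ − cosθ₂).
W = (1.83)(0.110)·(cos45° − cos0°) = (0.2013)·(-0.2929) = -0.05896 J.

W ≈ -0.0590 J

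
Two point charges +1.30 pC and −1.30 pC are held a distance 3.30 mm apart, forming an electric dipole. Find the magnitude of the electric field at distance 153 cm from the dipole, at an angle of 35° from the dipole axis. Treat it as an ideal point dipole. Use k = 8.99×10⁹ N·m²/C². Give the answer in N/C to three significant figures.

Dipole moment p = qd = (1.30×10⁻¹² C)(0.00330 m) = 4.29×10⁻¹⁵ C·m.
At angle θ the dipole field magnitude is E = (kp/r³)·√(1 + 3cos²θ).
kp/r³ = (8.99×10⁹)(4.29×10⁻¹⁵) / (1.53)³ = 1.077×10⁻⁵ N/C.
√(1 + 3cos²35°) = √(1 + 3·0.6710) = √3.0130 ≈ 1.7358.
E ≈ 1.077×10⁻⁵ × 1.736 = 1.869×10⁻⁵ N/C.

E ≈ 1.87×10⁻⁵ N/C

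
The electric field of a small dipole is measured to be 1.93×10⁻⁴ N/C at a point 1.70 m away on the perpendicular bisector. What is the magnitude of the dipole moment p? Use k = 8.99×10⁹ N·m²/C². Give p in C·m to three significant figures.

In the equatorial plane E = kp/r³, so p = Er³/(k).
p = (1.93×10⁻⁴)·(1.70)³ / (8.99×10⁹) = 1.055×10⁻¹³ C·m.

p ≈ 1.05×10⁻¹³ C·m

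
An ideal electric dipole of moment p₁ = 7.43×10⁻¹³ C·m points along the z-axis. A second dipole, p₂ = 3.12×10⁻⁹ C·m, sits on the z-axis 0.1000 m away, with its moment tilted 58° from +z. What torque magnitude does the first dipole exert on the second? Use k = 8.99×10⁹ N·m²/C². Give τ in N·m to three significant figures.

τ ≈ 3.53×10⁻⁸ N·m

The second dipole sits on the axis of the first, so the field there is axial: E₁ = 2kp₁/r³ along +z.
E₁ = 2(8.99×10⁹)(7.43×10⁻¹³)/(0.100)³ = 13.36 N/C.
Torque on the second dipole: τ = p₂ E₁ sinθ.
τ = (3.12×10⁻⁹)(13.36)·sin58° = 3.535×10⁻⁸ N·m.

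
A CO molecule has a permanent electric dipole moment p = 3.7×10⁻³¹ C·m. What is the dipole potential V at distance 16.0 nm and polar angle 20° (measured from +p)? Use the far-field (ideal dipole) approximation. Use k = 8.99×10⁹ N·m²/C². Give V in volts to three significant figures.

V ≈ 1.22×10⁻⁵ V

The dipole potential is V = kp cosθ / r².
V = (8.99×10⁹)(3.70×10⁻³¹)·cos20° / (1.60×10⁻⁸)² = 1.221×10⁻⁵ V.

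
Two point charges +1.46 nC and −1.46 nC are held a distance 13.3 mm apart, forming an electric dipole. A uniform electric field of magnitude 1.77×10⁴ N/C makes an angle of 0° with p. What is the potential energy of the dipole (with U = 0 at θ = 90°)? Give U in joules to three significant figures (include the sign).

U ≈ -3.44×10⁻⁷ J

Dipole moment p = qd = (1.46×10⁻⁹ C)(0.0133 m) = 1.942×10⁻¹¹ C·m.
U = −p·E = −pE cosθ.
U = −(1.942×10⁻¹¹)(1.77×10⁴)·cos0° = -3.437×10⁻⁷ J.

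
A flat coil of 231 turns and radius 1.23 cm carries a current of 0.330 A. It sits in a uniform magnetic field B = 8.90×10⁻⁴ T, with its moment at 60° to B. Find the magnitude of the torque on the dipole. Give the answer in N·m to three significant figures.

τ ≈ 2.79×10⁻⁵ N·m

m = NIA = NIπa² = 231·(0.330)·π·(0.0123)² = 0.03623 A·m².
Torque on a magnetic dipole: τ = mB sinθ.
τ = (0.03623)(8.90×10⁻⁴)·sin60° = 2.792×10⁻⁵ N·m.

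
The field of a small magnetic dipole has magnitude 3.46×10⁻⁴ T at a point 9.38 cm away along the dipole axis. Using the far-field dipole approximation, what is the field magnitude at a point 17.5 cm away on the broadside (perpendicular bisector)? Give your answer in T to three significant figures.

Dipole fields scale as 1/r³ in the far field.
The axial field is twice the equatorial field at the same r, so the geometry factor is 1/2.
B₂ = B₁ · (1/2) · (r₁/r₂)³ = 3.46×10⁻⁴ · 0.5 · (9.38/17.5)³.
(r₁/r₂)³ = (0.536)³ = 0.154.
B₂ ≈ 2.664×10⁻⁵ T.

B ≈ 2.66×10⁻⁵ T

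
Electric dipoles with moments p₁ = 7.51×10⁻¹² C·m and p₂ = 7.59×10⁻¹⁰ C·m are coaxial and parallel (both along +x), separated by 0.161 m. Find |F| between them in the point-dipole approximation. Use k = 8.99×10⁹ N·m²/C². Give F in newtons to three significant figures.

F ≈ 4.58×10⁻⁷ N

On-axis field of dipole 1 at distance r: E = 2kp₁/r³. Force on dipole 2 is F = p₂·dE/dr (gradient along axis).
dE/dr = −6kp₁/r⁴, so |F| = 6kp₁p₂/r⁴ (attractive for aligned moments).
F = 6(8.99×10⁹)(7.51×10⁻¹²)(7.59×10⁻¹⁰)/(0.161)⁴ = 4.576×10⁻⁷ N.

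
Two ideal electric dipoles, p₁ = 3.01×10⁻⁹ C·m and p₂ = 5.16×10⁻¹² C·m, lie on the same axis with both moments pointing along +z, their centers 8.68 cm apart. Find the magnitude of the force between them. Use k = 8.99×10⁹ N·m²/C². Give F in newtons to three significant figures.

On-axis field of dipole 1 at distance r: E = 2kp₁/r³. Force on dipole 2 is F = p₂·dE/dr (gradient along axis).
dE/dr = −6kp₁/r⁴, so |F| = 6kp₁p₂/r⁴ (attractive for aligned moments).
F = 6(8.99×10⁹)(3.01×10⁻⁹)(5.16×10⁻¹²)/(0.0868)⁴ = 1.476×10⁻⁵ N.

F ≈ 1.48×10⁻⁵ N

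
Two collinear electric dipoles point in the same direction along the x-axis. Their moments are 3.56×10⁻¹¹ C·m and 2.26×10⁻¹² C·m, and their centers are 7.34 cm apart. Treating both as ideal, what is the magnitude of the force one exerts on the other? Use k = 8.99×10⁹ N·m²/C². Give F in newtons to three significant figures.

On-axis field of dipole 1 at distance r: E = 2kp₁/r³. Force on dipole 2 is F = p₂·dE/dr (gradient along axis).
dE/dr = −6kp₁/r⁴, so |F| = 6kp₁p₂/r⁴ (attractive for aligned moments).
F = 6(8.99×10⁹)(3.56×10⁻¹¹)(2.26×10⁻¹²)/(0.0734)⁴ = 1.495×10⁻⁷ N.

F ≈ 1.50×10⁻⁷ N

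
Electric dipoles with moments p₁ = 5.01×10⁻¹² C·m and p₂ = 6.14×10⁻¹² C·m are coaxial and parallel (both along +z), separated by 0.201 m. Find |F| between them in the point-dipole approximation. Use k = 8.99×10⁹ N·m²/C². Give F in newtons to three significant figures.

F ≈ 1.02×10⁻⁹ N

On-axis field of dipole 1 at distance r: E = 2kp₁/r³. Force on dipole 2 is F = p₂·dE/dr (gradient along axis).
dE/dr = −6kp₁/r⁴, so |F| = 6kp₁p₂/r⁴ (attractive for aligned moments).
F = 6(8.99×10⁹)(5.01×10⁻¹²)(6.14×10⁻¹²)/(0.201)⁴ = 1.017×10⁻⁹ N.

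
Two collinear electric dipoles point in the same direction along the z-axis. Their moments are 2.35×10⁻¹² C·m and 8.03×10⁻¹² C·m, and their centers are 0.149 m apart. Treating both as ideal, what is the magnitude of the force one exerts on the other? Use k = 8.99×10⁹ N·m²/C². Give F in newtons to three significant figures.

On-axis field of dipole 1 at distance r: E = 2kp₁/r³. Force on dipole 2 is F = p₂·dE/dr (gradient along axis).
dE/dr = −6kp₁/r⁴, so |F| = 6kp₁p₂/r⁴ (attractive for aligned moments).
F = 6(8.99×10⁹)(2.35×10⁻¹²)(8.03×10⁻¹²)/(0.149)⁴ = 2.065×10⁻⁹ N.

F ≈ 2.07×10⁻⁹ N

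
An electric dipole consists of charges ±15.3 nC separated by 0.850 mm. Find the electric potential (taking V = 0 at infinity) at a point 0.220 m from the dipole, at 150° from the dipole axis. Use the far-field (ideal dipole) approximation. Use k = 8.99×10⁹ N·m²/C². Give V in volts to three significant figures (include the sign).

V ≈ -2.09 V

Dipole moment p = qd = (1.53×10⁻⁸ C)(8.50×10⁻⁴ m) = 1.301×10⁻¹¹ C·m.
The dipole potential is V = kp cosθ / r².
V = (8.99×10⁹)(1.301×10⁻¹¹)·cos150° / (0.220)² = -2.093 V.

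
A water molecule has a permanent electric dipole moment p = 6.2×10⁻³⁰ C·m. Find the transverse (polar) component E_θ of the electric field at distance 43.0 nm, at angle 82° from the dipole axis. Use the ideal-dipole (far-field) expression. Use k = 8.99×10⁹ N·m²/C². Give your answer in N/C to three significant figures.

For a dipole, E_θ = (kp sinθ)/r³.
kp/r³ = (8.99×10⁹)(6.20×10⁻³⁰)/(4.30×10⁻⁸)³ = 701.0 N/C.
E_θ = 701.0·sin82° = 694.2 N/C.

E_θ ≈ 694 N/C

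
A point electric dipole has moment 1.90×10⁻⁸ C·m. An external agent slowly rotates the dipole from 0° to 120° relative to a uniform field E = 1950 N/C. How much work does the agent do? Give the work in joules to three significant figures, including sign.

W_ext = ΔU = U(θ₂) − U(θ₁) = −pE cosθ₂ − (−pE cosθ₁) = pE(cosθ₁ − cosθ₂).
W = (1.90×10⁻⁸)(1950)·(cos0° − cos120°) = (3.705×10⁻⁵)·(+1.5000) = 5.557×10⁻⁵ J.

W ≈ 5.56×10⁻⁵ J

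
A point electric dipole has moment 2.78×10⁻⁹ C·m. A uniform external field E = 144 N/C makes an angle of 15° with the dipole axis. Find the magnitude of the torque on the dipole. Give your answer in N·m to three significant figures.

τ ≈ 1.04×10⁻⁷ N·m

Torque on an electric dipole: τ = pE sinθ.
τ = (2.78×10⁻⁹)(144)·sin15° = 1.036×10⁻⁷ N·m.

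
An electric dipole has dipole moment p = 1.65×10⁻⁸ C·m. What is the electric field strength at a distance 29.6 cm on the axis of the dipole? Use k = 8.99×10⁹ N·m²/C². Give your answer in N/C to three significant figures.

On the dipole axis E = 2kp/r³.
E = 2·(8.99×10⁹)(1.65×10⁻⁸) / (0.296)³ = 1.144×10⁴ N/C.

E ≈ 1.14×10⁴ N/C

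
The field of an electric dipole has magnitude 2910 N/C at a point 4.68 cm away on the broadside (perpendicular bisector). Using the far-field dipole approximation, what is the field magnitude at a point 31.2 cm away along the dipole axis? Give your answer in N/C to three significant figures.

Dipole fields scale as 1/r³ in the far field.
The axial field is twice the equatorial field at the same r, so the geometry factor is 2/1.
E₂ = E₁ · (2/1) · (r₁/r₂)³ = 2910 · 2 · (4.68/31.2)³.
(r₁/r₂)³ = (0.15)³ = 0.003375.
E₂ ≈ 19.64 N/C.

E ≈ 19.6 N/C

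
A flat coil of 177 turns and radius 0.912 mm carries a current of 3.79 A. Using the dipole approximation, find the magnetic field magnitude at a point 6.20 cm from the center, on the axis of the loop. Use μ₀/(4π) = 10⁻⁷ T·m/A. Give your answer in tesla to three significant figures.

B ≈ 1.47×10⁻⁶ T

m = NIA = NIπa² = 177·(3.79)·π·(9.12×10⁻⁴)² = 0.001753 A·m².
On axis B = (μ₀/4π)·2m/r³.
B = 2·(10⁻⁷)·(0.001753) / (0.0620)³ = 1.471×10⁻⁶ T.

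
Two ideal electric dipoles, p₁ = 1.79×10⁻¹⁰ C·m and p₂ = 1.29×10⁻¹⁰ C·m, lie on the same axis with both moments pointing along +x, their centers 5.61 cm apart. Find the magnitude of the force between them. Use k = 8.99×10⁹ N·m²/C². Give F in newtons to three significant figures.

On-axis field of dipole 1 at distance r: E = 2kp₁/r³. Force on dipole 2 is F = p₂·dE/dr (gradient along axis).
dE/dr = −6kp₁/r⁴, so |F| = 6kp₁p₂/r⁴ (attractive for aligned moments).
F = 6(8.99×10⁹)(1.79×10⁻¹⁰)(1.29×10⁻¹⁰)/(0.0561)⁴ = 1.257×10⁻⁴ N.

F ≈ 1.26×10⁻⁴ N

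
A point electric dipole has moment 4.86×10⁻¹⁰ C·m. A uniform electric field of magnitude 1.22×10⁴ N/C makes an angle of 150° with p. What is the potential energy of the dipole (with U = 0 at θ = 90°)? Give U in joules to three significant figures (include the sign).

U = −p·E = −pE cosθ.
U = −(4.86×10⁻¹⁰)(1.22×10⁴)·cos150° = 5.135×10⁻⁶ J.

U ≈ 5.13×10⁻⁶ J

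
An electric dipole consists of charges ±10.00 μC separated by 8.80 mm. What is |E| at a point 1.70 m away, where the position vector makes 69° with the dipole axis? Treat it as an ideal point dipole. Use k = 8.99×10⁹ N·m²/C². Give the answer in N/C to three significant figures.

E ≈ 190 N/C

Dipole moment p = qd = (1.00×10⁻⁵ C)(0.00880 m) = 8.80×10⁻⁸ C·m.
At angle θ the dipole field magnitude is E = (kp/r³)·√(1 + 3cos²θ).
kp/r³ = (8.99×10⁹)(8.80×10⁻⁸) / (1.70)³ = 161.0 N/C.
√(1 + 3cos²69°) = √(1 + 3·0.1284) = √1.3853 ≈ 1.1770.
E ≈ 161.0 × 1.177 = 189.5 N/C.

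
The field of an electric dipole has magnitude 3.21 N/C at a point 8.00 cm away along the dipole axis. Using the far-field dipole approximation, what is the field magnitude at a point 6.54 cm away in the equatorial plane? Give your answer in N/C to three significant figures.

E ≈ 2.94 N/C

Dipole fields scale as 1/r³ in the far field.
The axial field is twice the equatorial field at the same r, so the geometry factor is 1/2.
E₂ = E₁ · (1/2) · (r₁/r₂)³ = 3.21 · 0.5 · (8.00/6.54)³.
(r₁/r₂)³ = (1.223)³ = 1.83.
E₂ ≈ 2.938 N/C.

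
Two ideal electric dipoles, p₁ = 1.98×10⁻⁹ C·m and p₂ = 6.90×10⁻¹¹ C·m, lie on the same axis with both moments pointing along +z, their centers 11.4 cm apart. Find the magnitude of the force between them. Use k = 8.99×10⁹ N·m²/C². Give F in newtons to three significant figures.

On-axis field of dipole 1 at distance r: E = 2kp₁/r³. Force on dipole 2 is F = p₂·dE/dr (gradient along axis).
dE/dr = −6kp₁/r⁴, so |F| = 6kp₁p₂/r⁴ (attractive for aligned moments).
F = 6(8.99×10⁹)(1.98×10⁻⁹)(6.90×10⁻¹¹)/(0.114)⁴ = 4.363×10⁻⁵ N.

F ≈ 4.36×10⁻⁵ N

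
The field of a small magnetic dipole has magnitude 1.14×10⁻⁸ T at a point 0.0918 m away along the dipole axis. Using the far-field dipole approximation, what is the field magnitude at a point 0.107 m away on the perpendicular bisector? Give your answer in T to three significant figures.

Dipole fields scale as 1/r³ in the far field.
The axial field is twice the equatorial field at the same r, so the geometry factor is 1/2.
B₂ = B₁ · (1/2) · (r₁/r₂)³ = 1.14×10⁻⁸ · 0.5 · (0.0918/0.107)³.
(r₁/r₂)³ = (0.8579)³ = 0.6315.
B₂ ≈ 3.600×10⁻⁹ T.

B ≈ 3.60×10⁻⁹ T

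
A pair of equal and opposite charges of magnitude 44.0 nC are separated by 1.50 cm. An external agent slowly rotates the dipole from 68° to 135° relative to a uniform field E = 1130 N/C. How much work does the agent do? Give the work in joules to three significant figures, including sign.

Dipole moment p = qd = (4.40×10⁻⁸ C)(0.0150 m) = 6.60×10⁻¹⁰ C·m.
W_ext = ΔU = U(θ₂) − U(θ₁) = −pE cosθ₂ − (−pE cosθ₁) = pE(cosθ₁ − cosθ₂).
W = (6.60×10⁻¹⁰)(1130)·(cos68° − cos135°) = (7.458×10⁻⁷)·(+1.0817) = 8.067×10⁻⁷ J.

W ≈ 8.07×10⁻⁷ J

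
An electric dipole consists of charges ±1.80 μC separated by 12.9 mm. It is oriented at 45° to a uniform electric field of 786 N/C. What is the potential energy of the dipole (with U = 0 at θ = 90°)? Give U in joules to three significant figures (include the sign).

Dipole moment p = qd = (1.80×10⁻⁶ C)(0.0129 m) = 2.322×10⁻⁸ C·m.
U = −p·E = −pE cosθ.
U = −(2.322×10⁻⁸)(786)·cos45° = -1.291×10⁻⁵ J.

U ≈ -1.29×10⁻⁵ J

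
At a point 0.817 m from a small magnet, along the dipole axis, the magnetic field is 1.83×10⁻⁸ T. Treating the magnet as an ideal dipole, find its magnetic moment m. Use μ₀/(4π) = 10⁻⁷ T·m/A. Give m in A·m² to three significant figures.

m ≈ 0.0499 A·m²

On axis B = (μ₀/4π)·2m/r³, so m = Br³·4π/(μ₀·2).
m = (1.83×10⁻⁸)·(0.817)³ / (2·10⁻⁷) = 0.04990 A·m².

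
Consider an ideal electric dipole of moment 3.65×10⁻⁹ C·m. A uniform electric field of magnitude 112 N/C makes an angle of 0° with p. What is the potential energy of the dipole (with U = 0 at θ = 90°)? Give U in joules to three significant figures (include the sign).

U ≈ -4.09×10⁻⁷ J

U = −p·E = −pE cosθ.
U = −(3.65×10⁻⁹)(112)·cos0° = -4.088×10⁻⁷ J.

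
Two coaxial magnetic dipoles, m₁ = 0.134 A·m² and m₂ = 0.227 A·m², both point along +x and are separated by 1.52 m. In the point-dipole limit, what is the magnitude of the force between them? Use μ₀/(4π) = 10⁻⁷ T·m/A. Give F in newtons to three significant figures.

On-axis B of dipole 1: B = (μ₀/4π)·2m₁/r³. Force on dipole 2: F = m₂·dB/dr.
dB/dr = −(μ₀/4π)·6m₁/r⁴, so |F| = (μ₀/4π)·6m₁m₂/r⁴.
F = 6(10⁻⁷)(0.134)(0.227)/(1.52)⁴ = 3.419×10⁻⁹ N.

F ≈ 3.42×10⁻⁹ N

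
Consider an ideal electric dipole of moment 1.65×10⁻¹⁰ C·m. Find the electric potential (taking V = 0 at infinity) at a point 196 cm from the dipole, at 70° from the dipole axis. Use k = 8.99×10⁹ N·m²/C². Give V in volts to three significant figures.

V ≈ 0.132 V

The dipole potential is V = kp cosθ / r².
V = (8.99×10⁹)(1.65×10⁻¹⁰)·cos70° / (1.96)² = 0.1321 V.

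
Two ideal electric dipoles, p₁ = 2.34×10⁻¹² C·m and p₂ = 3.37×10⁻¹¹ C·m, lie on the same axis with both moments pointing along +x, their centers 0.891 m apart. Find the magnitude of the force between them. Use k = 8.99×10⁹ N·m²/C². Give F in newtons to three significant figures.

On-axis field of dipole 1 at distance r: E = 2kp₁/r³. Force on dipole 2 is F = p₂·dE/dr (gradient along axis).
dE/dr = −6kp₁/r⁴, so |F| = 6kp₁p₂/r⁴ (attractive for aligned moments).
F = 6(8.99×10⁹)(2.34×10⁻¹²)(3.37×10⁻¹¹)/(0.891)⁴ = 6.749×10⁻¹² N.

F ≈ 6.75×10⁻¹² N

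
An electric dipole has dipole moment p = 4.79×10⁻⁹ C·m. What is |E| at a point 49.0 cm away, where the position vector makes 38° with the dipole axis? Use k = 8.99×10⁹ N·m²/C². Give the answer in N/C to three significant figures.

At angle θ the dipole field magnitude is E = (kp/r³)·√(1 + 3cos²θ).
kp/r³ = (8.99×10⁹)(4.79×10⁻⁹) / (0.490)³ = 366.0 N/C.
√(1 + 3cos²38°) = √(1 + 3·0.6210) = √2.8629 ≈ 1.6920.
E ≈ 366.0 × 1.692 = 619.3 N/C.

E ≈ 619 N/C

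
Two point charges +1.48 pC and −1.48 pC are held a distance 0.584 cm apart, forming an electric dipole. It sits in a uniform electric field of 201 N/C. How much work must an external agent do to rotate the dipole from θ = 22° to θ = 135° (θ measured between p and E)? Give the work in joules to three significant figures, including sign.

W ≈ 2.84×10⁻¹² J

Dipole moment p = qd = (1.48×10⁻¹² C)(0.00584 m) = 8.643×10⁻¹⁵ C·m.
W_ext = ΔU = U(θ₂) − U(θ₁) = −pE cosθ₂ − (−pE cosθ₁) = pE(cosθ₁ − cosθ₂).
W = (8.643×10⁻¹⁵)(201)·(cos22° − cos135°) = (1.737×10⁻¹²)·(+1.6343) = 2.839×10⁻¹² J.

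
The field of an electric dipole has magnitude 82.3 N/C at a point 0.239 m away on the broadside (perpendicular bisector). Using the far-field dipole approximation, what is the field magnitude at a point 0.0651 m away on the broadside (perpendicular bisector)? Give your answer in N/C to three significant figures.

E ≈ 4070 N/C

Dipole fields scale as 1/r³ in the far field; the geometry is the same at both points.
E₂ = E₁ · (r₁/r₂)³ = 82.3 · (0.239/0.0651)³.
(r₁/r₂)³ = (3.671)³ = 49.48.
E₂ ≈ 4072 N/C.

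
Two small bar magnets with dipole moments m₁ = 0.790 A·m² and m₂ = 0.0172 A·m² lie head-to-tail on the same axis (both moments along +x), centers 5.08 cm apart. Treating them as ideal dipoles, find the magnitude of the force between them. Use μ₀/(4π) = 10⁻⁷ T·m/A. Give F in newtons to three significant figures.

F ≈ 0.00122 N

On-axis B of dipole 1: B = (μ₀/4π)·2m₁/r³. Force on dipole 2: F = m₂·dB/dr.
dB/dr = −(μ₀/4π)·6m₁/r⁴, so |F| = (μ₀/4π)·6m₁m₂/r⁴.
F = 6(10⁻⁷)(0.790)(0.0172)/(0.0508)⁴ = 0.001224 N.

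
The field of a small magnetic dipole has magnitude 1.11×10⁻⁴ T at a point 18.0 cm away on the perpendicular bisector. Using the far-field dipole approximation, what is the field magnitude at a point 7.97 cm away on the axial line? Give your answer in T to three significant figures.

B ≈ 0.00256 T

Dipole fields scale as 1/r³ in the far field.
The axial field is twice the equatorial field at the same r, so the geometry factor is 2/1.
B₂ = B₁ · (2/1) · (r₁/r₂)³ = 1.11×10⁻⁴ · 2 · (18.0/7.97)³.
(r₁/r₂)³ = (2.258)³ = 11.52.
B₂ ≈ 0.002557 T.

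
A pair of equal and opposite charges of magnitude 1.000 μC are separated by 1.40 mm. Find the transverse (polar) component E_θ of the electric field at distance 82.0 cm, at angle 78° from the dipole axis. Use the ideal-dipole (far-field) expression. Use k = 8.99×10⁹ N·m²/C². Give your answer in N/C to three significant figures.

Dipole moment p = qd = (1.00×10⁻⁶ C)(0.00140 m) = 1.40×10⁻⁹ C·m.
For a dipole, E_θ = (kp sinθ)/r³.
kp/r³ = (8.99×10⁹)(1.40×10⁻⁹)/(0.820)³ = 22.83 N/C.
E_θ = 22.83·sin78° = 22.33 N/C.

E_θ ≈ 22.3 N/C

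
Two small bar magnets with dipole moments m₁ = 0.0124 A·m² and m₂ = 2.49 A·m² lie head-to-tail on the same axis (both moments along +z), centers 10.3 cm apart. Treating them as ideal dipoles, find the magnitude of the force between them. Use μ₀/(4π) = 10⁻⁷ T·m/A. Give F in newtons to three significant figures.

F ≈ 1.65×10⁻⁴ N

On-axis B of dipole 1: B = (μ₀/4π)·2m₁/r³. Force on dipole 2: F = m₂·dB/dr.
dB/dr = −(μ₀/4π)·6m₁/r⁴, so |F| = (μ₀/4π)·6m₁m₂/r⁴.
F = 6(10⁻⁷)(0.0124)(2.49)/(0.103)⁴ = 1.646×10⁻⁴ N.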